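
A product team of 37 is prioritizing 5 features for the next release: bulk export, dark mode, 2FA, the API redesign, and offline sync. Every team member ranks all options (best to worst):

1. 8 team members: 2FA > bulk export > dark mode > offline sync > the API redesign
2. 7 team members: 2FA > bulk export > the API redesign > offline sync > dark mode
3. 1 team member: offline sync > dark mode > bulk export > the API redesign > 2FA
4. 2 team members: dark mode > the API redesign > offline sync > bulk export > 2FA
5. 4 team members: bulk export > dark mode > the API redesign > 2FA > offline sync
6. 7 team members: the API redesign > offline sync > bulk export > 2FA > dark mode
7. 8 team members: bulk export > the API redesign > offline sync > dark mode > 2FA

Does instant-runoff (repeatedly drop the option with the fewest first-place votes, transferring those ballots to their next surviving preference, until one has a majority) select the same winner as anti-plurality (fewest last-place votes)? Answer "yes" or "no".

yes

Instant-runoff — R1 bulk export 12, dark mode 2, 2FA 15, the API redesign 7, offline sync 1 (offline sync out); R2 bulk export 12, dark mode 3, 2FA 15, the API redesign 7 (dark mode out); R3 bulk export 13, 2FA 15, the API redesign 9 (the API redesign out); R4 bulk export 22, 2FA 15 (bulk export winner). Winner: bulk export.
Anti-plurality — last-place votes: bulk export 0, dark mode 14, 2FA 11, the API redesign 8, offline sync 4. Winner: bulk export.
The two methods agree.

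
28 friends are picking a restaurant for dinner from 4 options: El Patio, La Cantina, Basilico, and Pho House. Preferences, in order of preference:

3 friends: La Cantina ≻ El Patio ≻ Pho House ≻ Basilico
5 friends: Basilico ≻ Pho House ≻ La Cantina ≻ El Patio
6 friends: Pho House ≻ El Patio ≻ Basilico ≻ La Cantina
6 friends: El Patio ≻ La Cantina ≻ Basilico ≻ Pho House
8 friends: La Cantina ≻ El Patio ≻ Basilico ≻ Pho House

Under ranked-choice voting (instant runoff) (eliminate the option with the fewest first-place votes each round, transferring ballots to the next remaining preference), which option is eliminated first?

Basilico

Round 1: El Patio 6, La Cantina 11, Basilico 5, Pho House 6. Eliminate Basilico.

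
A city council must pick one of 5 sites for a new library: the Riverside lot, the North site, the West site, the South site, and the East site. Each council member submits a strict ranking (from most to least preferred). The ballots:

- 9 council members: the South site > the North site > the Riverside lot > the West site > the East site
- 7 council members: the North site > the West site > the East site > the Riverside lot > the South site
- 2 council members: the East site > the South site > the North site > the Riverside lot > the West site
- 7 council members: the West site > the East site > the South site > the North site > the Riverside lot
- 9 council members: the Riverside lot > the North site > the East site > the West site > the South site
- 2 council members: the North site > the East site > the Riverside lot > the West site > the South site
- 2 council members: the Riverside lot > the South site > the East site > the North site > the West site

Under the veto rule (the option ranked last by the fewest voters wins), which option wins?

the North site

Last-place votes: the Riverside lot 7, the North site 0, the West site 4, the South site 18, the East site 9.
the North site is ranked last by the fewest voters, so the North site wins.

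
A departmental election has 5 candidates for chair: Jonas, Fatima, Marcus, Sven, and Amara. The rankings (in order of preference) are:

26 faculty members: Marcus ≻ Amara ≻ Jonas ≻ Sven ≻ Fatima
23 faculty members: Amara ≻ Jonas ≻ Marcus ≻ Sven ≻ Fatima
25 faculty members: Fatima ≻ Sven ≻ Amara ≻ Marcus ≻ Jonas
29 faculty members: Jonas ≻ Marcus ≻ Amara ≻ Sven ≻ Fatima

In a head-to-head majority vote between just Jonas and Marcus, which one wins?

Voters preferring Jonas to Marcus: 52; preferring Marcus to Jonas: 51.
Jonas wins the head-to-head.

Jonas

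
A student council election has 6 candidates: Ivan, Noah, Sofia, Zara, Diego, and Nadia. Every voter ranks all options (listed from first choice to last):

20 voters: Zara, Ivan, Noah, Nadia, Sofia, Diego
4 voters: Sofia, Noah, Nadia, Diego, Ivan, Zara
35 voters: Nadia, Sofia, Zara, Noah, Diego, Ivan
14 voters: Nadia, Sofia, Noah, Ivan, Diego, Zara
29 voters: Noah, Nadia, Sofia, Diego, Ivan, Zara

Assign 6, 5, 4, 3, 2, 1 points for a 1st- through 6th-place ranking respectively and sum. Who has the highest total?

Nadia

Ivan: 20·5 + 4·2 + 35·1 + 14·3 + 29·2 = 243
Noah: 20·4 + 4·5 + 35·3 + 14·4 + 29·6 = 435
Sofia: 20·2 + 4·6 + 35·5 + 14·5 + 29·4 = 425
Zara: 20·6 + 4·1 + 35·4 + 14·1 + 29·1 = 307
Diego: 20·1 + 4·3 + 35·2 + 14·2 + 29·3 = 217
Nadia: 20·3 + 4·4 + 35·6 + 14·6 + 29·5 = 515
Nadia has the highest Borda score (515).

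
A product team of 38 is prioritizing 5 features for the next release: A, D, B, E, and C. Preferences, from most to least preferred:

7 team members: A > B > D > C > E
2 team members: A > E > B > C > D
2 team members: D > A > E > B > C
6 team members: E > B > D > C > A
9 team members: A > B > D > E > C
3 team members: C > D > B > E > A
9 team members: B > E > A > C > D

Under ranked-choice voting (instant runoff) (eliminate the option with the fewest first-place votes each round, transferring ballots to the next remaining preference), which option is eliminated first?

Round 1: A 18, D 2, B 9, E 6, C 3. Eliminate D.

D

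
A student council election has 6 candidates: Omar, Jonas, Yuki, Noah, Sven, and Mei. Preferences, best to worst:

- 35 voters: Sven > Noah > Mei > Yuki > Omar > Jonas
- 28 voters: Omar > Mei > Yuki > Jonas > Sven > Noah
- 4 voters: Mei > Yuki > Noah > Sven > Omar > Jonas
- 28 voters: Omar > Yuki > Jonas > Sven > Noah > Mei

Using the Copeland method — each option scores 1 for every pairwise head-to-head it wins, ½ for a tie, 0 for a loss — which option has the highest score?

Omar

Omar: beats Jonas, Yuki, Noah, Sven, and Mei → score 5.
Jonas: beats Noah and Sven; loses to Omar, Yuki, and Mei → score 2.
Yuki: beats Jonas, Noah, and Sven; loses to Omar and Mei → score 3.
Noah: beats Mei; loses to Omar, Jonas, Yuki, and Sven → score 1.
Sven: beats Noah and Mei; loses to Omar, Jonas, and Yuki → score 2.
Mei: beats Jonas and Yuki; loses to Omar, Noah, and Sven → score 2.
Omar has the best pairwise record.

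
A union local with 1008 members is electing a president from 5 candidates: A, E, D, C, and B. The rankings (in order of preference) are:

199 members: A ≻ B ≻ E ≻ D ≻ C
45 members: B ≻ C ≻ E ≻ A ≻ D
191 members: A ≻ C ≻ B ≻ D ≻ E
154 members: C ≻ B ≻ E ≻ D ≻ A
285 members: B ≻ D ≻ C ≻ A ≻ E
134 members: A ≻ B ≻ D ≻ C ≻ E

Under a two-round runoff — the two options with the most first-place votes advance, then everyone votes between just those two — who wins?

Round 1 first-place votes: A 524, E 0, D 0, C 154, B 330.
A and B advance.
Runoff: A is preferred to B by 524 voters; B by 484.
A wins the runoff.

A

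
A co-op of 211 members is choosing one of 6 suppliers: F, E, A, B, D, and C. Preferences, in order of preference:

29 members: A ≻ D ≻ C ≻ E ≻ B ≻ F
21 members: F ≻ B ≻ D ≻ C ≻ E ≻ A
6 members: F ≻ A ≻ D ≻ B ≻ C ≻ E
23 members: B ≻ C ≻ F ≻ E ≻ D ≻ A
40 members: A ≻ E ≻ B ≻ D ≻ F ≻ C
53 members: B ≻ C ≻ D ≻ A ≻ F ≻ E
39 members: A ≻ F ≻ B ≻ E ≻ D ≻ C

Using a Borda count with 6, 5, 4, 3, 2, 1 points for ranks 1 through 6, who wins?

B

F: 29·1 + 21·6 + 6·6 + 23·4 + 40·2 + 53·2 + 39·5 = 664
E: 29·3 + 21·2 + 6·1 + 23·3 + 40·5 + 53·1 + 39·3 = 574
A: 29·6 + 21·1 + 6·5 + 23·1 + 40·6 + 53·3 + 39·6 = 881
B: 29·2 + 21·5 + 6·3 + 23·6 + 40·4 + 53·6 + 39·4 = 953
D: 29·5 + 21·4 + 6·4 + 23·2 + 40·3 + 53·4 + 39·2 = 709
C: 29·4 + 21·3 + 6·2 + 23·5 + 40·1 + 53·5 + 39·1 = 650
B has the highest Borda score (953).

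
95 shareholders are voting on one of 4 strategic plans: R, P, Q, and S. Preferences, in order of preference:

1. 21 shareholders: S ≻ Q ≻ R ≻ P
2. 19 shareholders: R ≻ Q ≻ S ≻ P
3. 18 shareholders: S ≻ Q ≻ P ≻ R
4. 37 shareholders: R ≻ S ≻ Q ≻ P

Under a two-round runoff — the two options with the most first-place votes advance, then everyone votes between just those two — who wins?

R

Round 1 first-place votes: R 56, P 0, Q 0, S 39.
R and S advance.
Runoff: R is preferred to S by 56 voters; S by 39.
R wins the runoff.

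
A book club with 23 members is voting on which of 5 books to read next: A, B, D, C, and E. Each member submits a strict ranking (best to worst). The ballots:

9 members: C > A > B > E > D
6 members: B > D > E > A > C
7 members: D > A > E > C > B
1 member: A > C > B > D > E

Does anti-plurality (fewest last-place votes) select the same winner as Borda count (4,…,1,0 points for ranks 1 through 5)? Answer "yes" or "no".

Anti-plurality — last-place votes: A 0, B 7, D 9, C 6, E 1. Winner: A.
Borda — scores: A 58, B 44, D 47, C 46, E 35. Winner: A.
The two methods agree.

yes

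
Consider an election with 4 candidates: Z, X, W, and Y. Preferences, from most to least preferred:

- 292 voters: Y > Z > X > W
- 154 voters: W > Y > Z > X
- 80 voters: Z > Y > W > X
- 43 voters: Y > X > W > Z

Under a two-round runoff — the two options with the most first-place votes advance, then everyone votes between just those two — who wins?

Y

Round 1 first-place votes: Z 80, X 0, W 154, Y 335.
Y and W advance.
Runoff: Y is preferred to W by 415 voters; W by 154.
Y wins the runoff.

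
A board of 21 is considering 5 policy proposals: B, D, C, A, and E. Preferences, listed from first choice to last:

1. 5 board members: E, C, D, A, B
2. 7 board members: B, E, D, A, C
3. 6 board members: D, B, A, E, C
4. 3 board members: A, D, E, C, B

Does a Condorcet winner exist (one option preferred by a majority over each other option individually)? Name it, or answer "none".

none

Checking pairwise contests:
D beats B 14–7.
E beats D 12–9.
B beats C 13–8.
B beats A 13–8.
B beats E 13–8.
Every option loses at least one head-to-head, so there is no Condorcet winner.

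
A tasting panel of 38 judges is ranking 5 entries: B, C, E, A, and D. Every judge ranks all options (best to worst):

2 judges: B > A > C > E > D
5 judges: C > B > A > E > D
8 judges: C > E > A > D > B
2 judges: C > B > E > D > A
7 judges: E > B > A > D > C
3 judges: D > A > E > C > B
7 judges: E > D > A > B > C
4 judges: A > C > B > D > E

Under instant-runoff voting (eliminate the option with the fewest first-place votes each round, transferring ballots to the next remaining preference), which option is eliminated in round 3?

Round 1: B 2, C 15, E 14, A 4, D 3. Eliminate B.
Round 2: C 15, E 14, A 6, D 3. Eliminate D.
Round 3: C 15, E 14, A 9. Eliminate A.

A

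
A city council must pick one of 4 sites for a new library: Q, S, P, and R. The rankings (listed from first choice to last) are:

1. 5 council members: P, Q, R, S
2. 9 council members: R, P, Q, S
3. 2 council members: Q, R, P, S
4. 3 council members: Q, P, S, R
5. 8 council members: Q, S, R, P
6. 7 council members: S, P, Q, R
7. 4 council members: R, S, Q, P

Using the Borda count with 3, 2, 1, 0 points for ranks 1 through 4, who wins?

Q

Q: 5·2 + 9·1 + 2·3 + 3·3 + 8·3 + 7·1 + 4·1 = 69
S: 5·0 + 9·0 + 2·0 + 3·1 + 8·2 + 7·3 + 4·2 = 48
P: 5·3 + 9·2 + 2·1 + 3·2 + 8·0 + 7·2 + 4·0 = 55
R: 5·1 + 9·3 + 2·2 + 3·0 + 8·1 + 7·0 + 4·3 = 56
Q has the highest Borda score (69).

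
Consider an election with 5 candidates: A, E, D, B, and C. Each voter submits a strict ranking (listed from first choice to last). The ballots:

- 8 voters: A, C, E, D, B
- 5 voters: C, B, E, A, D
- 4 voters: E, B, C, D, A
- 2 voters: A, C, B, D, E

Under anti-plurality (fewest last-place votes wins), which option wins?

Last-place votes: A 4, E 2, D 5, B 8, C 0.
C is ranked last by the fewest voters, so C wins.

C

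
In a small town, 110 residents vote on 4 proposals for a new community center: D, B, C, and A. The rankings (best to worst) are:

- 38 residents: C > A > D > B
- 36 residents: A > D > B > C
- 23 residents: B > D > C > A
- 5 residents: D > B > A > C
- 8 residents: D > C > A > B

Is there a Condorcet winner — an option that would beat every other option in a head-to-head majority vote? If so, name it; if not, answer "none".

none

Checking pairwise contests:
A beats D 74–36.
D beats B 87–23.
D beats C 72–38.
C beats A 69–41.
Every option loses at least one head-to-head, so there is no Condorcet winner.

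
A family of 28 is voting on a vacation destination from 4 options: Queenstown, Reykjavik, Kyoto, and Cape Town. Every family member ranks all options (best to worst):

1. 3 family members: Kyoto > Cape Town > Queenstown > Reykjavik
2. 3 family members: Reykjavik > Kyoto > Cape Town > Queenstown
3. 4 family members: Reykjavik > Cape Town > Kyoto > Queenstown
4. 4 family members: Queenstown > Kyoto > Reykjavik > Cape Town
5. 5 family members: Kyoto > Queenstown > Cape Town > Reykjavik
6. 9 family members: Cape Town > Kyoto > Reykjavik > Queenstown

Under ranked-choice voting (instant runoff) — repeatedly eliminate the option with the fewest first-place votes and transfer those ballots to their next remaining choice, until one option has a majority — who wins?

Round 1: Queenstown 4, Reykjavik 7, Kyoto 8, Cape Town 9. Eliminate Queenstown.
Round 2: Reykjavik 7, Kyoto 12, Cape Town 9. Eliminate Reykjavik.
Round 3: Kyoto 15, Cape Town 13. Kyoto has a majority.

Kyoto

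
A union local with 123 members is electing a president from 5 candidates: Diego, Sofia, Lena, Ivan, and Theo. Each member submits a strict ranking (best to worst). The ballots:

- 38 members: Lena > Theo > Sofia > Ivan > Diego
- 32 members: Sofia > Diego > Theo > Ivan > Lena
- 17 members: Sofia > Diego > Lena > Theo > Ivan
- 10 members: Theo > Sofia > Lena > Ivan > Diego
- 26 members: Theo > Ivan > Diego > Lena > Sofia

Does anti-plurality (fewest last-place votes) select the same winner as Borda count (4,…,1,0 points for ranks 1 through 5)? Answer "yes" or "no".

Anti-plurality — last-place votes: Diego 48, Sofia 26, Lena 32, Ivan 17, Theo 0. Winner: Theo.
Borda — scores: Diego 199, Sofia 302, Lena 232, Ivan 158, Theo 339. Winner: Theo.
The two methods agree.

yes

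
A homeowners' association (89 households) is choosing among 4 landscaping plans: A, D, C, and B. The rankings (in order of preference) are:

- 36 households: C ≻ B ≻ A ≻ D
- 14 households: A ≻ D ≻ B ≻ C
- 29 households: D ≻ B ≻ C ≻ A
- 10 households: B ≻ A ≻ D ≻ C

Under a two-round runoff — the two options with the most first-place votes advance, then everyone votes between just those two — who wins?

D

Round 1 first-place votes: A 14, D 29, C 36, B 10.
C and D advance.
Runoff: C is preferred to D by 36 voters; D by 53.
D wins the runoff.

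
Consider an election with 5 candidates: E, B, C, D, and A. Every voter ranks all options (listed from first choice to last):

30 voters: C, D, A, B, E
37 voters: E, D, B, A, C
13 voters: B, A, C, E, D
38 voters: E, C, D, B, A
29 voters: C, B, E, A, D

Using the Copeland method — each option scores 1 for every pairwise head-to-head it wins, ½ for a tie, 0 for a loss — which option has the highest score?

E

E: beats B, C, D, and A → score 4.
B: beats A; loses to E, C, and D → score 1.
C: beats B, D, and A; loses to E → score 3.
D: beats B and A; loses to E and C → score 2.
A: loses to E, B, C, and D → score 0.
E has the best pairwise record.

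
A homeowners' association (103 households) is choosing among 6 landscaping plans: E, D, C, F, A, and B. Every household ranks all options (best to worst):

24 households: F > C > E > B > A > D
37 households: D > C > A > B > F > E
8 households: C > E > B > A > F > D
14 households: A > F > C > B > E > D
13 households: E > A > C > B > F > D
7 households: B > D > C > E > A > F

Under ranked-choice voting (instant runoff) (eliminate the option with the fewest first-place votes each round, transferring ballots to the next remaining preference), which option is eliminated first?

B

Round 1: E 13, D 37, C 8, F 24, A 14, B 7. Eliminate B.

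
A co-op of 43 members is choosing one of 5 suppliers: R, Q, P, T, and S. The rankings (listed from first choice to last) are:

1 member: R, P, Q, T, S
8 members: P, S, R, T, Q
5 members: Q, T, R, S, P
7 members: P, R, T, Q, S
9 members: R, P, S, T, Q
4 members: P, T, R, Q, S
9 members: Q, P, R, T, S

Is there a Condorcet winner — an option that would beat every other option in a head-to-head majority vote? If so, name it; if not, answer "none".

P

P vs R: 28–15 for P.
P vs Q: 29–14 for P.
P vs T: 38–5 for P.
P vs S: 38–5 for P.
P beats every other option head-to-head.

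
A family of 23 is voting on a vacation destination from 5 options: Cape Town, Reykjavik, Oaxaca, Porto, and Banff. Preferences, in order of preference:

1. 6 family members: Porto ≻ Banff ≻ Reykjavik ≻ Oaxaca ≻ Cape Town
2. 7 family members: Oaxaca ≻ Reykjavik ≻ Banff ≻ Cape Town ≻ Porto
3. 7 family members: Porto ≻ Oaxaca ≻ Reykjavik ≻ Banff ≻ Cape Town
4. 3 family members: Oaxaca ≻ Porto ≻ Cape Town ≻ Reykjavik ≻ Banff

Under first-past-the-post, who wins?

First-place votes: Cape Town 0, Reykjavik 0, Oaxaca 10, Porto 13, Banff 0.
Porto has the most first-place votes.

Porto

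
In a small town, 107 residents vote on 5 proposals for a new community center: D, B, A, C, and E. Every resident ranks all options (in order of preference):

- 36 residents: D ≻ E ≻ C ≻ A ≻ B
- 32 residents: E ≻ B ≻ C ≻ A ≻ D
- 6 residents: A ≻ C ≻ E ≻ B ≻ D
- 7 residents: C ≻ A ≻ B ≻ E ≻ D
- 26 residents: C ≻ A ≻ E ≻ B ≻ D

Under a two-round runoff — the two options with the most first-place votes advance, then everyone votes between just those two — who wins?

Round 1 first-place votes: D 36, B 0, A 6, C 33, E 32.
D and C advance.
Runoff: D is preferred to C by 36 voters; C by 71.
C wins the runoff.

C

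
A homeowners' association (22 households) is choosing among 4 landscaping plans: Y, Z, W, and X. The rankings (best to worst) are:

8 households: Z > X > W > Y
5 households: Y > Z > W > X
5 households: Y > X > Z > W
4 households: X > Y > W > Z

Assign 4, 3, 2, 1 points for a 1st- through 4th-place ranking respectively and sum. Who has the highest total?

Z

Y: 8·1 + 5·4 + 5·4 + 4·3 = 60
Z: 8·4 + 5·3 + 5·2 + 4·1 = 61
W: 8·2 + 5·2 + 5·1 + 4·2 = 39
X: 8·3 + 5·1 + 5·3 + 4·4 = 60
Z has the highest Borda score (61).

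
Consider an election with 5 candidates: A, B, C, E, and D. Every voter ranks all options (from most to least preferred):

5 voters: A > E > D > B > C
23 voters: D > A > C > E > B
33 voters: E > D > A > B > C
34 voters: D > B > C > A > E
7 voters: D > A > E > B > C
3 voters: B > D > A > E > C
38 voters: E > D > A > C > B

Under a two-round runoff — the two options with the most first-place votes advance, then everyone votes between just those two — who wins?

E

Round 1 first-place votes: A 5, B 3, C 0, E 71, D 64.
E and D advance.
Runoff: E is preferred to D by 76 voters; D by 67.
E wins the runoff.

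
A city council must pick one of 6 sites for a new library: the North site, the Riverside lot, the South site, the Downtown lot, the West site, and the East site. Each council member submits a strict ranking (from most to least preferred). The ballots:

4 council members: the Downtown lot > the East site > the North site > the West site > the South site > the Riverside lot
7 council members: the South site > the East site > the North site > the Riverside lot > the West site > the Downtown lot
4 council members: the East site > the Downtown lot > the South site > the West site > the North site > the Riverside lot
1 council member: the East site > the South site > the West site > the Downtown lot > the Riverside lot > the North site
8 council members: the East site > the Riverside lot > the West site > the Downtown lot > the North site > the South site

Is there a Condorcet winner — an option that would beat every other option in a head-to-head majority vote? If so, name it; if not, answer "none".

the East site vs the North site: 24–0 for the East site.
the East site vs the Riverside lot: 24–0 for the East site.
the East site vs the South site: 17–7 for the East site.
the East site vs the Downtown lot: 20–4 for the East site.
the East site vs the West site: 24–0 for the East site.
the East site beats every other option head-to-head.

the East site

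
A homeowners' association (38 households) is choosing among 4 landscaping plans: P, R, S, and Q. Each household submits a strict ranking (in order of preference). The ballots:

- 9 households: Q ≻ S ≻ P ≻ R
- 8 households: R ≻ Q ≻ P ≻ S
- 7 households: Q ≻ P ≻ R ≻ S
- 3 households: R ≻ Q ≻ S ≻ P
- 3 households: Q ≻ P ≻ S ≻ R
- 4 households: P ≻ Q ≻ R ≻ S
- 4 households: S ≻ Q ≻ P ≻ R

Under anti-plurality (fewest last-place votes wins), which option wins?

Last-place votes: P 3, R 16, S 19, Q 0.
Q is ranked last by the fewest voters, so Q wins.

Q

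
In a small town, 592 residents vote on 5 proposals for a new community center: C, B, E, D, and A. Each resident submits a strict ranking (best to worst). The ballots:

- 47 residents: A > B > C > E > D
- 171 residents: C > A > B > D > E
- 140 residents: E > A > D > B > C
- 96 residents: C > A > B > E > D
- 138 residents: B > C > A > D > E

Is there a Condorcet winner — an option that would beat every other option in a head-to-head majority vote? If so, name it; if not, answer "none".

none

Checking pairwise contests:
B beats C 325–267.
A beats B 454–138.
C beats E 452–140.
C beats D 452–140.
C beats A 405–187.
Every option loses at least one head-to-head, so there is no Condorcet winner.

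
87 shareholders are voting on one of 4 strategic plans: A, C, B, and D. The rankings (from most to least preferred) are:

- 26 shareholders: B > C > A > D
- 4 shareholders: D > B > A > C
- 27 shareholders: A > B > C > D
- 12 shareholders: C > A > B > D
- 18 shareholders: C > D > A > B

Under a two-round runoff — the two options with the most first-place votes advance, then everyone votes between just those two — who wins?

Round 1 first-place votes: A 27, C 30, B 26, D 4.
C and A advance.
Runoff: C is preferred to A by 56 voters; A by 31.
C wins the runoff.

C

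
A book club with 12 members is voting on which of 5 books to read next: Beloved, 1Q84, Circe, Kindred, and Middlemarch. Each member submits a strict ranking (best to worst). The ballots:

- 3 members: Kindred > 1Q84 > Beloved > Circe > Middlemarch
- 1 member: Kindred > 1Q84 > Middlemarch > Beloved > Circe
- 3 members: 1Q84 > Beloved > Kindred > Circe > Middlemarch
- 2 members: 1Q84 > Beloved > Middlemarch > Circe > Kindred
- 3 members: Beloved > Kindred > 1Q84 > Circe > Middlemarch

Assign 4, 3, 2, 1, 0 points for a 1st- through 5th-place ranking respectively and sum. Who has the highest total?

1Q84

Beloved: 3·2 + 1·1 + 3·3 + 2·3 + 3·4 = 34
1Q84: 3·3 + 1·3 + 3·4 + 2·4 + 3·2 = 38
Circe: 3·1 + 1·0 + 3·1 + 2·1 + 3·1 = 11
Kindred: 3·4 + 1·4 + 3·2 + 2·0 + 3·3 = 31
Middlemarch: 3·0 + 1·2 + 3·0 + 2·2 + 3·0 = 6
1Q84 has the highest Borda score (38).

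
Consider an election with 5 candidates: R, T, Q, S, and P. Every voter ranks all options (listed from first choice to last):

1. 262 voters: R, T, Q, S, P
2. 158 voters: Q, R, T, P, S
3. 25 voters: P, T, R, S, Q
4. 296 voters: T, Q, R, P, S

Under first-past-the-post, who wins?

T

First-place votes: R 262, T 296, Q 158, S 0, P 25.
T has the most first-place votes.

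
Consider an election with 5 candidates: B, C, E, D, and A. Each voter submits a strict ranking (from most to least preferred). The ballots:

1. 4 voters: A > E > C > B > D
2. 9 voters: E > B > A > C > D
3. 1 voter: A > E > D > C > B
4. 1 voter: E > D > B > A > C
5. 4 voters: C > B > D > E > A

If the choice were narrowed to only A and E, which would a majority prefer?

Voters preferring A to E: 5; preferring E to A: 14.
E wins the head-to-head.

E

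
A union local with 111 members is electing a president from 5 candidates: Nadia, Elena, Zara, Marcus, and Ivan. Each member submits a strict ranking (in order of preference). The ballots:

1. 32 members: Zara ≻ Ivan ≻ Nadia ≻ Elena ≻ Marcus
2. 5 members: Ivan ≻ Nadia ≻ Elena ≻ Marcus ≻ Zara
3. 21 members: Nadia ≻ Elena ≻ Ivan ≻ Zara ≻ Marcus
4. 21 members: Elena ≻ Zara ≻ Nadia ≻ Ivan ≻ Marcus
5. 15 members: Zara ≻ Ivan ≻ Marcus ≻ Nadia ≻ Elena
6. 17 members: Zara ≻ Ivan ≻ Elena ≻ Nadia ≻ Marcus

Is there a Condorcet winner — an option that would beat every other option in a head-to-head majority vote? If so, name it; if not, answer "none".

Zara vs Nadia: 85–26 for Zara.
Zara vs Elena: 64–47 for Zara.
Zara vs Marcus: 106–5 for Zara.
Zara vs Ivan: 85–26 for Zara.
Zara beats every other option head-to-head.

Zara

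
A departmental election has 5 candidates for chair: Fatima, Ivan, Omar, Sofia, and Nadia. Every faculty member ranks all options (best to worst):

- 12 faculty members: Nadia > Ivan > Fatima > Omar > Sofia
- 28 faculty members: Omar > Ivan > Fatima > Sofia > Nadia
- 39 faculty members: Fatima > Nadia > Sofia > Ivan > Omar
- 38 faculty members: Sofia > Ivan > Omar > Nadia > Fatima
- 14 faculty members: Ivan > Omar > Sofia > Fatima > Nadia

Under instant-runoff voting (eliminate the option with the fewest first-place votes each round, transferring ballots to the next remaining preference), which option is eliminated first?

Nadia

Round 1: Fatima 39, Ivan 14, Omar 28, Sofia 38, Nadia 12. Eliminate Nadia.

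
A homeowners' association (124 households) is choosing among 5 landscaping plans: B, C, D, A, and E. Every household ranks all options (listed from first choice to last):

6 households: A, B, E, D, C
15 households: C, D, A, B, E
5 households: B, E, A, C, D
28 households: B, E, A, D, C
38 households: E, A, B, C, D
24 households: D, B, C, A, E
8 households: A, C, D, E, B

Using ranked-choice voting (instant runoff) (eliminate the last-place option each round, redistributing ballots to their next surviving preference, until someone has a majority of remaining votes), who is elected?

B

Round 1: B 33, C 15, D 24, A 14, E 38. Eliminate A.
Round 2: B 39, C 23, D 24, E 38. Eliminate C.
Round 3: B 39, D 47, E 38. Eliminate E.
Round 4: B 77, D 47. B has a majority.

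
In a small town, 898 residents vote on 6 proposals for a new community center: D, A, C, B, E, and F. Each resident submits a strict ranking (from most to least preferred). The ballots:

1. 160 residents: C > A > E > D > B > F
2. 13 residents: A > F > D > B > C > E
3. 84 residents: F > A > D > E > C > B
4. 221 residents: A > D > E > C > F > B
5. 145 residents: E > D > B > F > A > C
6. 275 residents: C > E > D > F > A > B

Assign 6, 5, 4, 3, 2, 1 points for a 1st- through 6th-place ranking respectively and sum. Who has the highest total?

E

D: 160·3 + 13·4 + 84·4 + 221·5 + 145·5 + 275·4 = 3798
A: 160·5 + 13·6 + 84·5 + 221·6 + 145·2 + 275·2 = 3464
C: 160·6 + 13·2 + 84·2 + 221·3 + 145·1 + 275·6 = 3612
B: 160·2 + 13·3 + 84·1 + 221·1 + 145·4 + 275·1 = 1519
E: 160·4 + 13·1 + 84·3 + 221·4 + 145·6 + 275·5 = 4034
F: 160·1 + 13·5 + 84·6 + 221·2 + 145·3 + 275·3 = 2431
E has the highest Borda score (4034).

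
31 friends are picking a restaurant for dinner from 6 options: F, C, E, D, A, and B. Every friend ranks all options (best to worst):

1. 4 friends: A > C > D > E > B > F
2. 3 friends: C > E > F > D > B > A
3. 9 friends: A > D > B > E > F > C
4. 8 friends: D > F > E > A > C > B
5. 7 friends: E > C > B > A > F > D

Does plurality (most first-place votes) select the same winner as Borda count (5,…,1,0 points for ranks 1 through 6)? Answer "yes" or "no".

no

Plurality — first-place votes: F 0, C 3, E 7, D 8, A 13, B 0. Winner: A.
Borda — scores: F 57, C 67, E 97, D 94, A 95, B 55. Winner: E.
The two methods disagree.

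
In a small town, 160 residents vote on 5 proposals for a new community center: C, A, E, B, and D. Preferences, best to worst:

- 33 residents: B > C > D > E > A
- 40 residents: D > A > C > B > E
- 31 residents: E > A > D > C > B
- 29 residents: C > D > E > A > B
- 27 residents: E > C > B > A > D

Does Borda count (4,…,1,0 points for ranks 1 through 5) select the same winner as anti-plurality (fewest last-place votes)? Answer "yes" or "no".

Borda — scores: C 407, A 269, E 323, B 226, D 375. Winner: C.
Anti-plurality — last-place votes: C 0, A 33, E 40, B 60, D 27. Winner: C.
The two methods agree.

yes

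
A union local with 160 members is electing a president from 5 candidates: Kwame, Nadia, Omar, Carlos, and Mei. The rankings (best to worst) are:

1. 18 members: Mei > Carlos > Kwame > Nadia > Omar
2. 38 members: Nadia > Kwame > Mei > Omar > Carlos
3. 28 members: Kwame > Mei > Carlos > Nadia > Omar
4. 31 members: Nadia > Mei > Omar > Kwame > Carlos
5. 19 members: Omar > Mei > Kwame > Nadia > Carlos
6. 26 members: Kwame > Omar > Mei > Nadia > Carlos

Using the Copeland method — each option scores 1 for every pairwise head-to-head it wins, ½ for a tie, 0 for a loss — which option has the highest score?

Kwame: beats Nadia, Omar, Carlos, and Mei → score 4.
Nadia: beats Omar and Carlos; loses to Kwame and Mei → score 2.
Omar: beats Carlos; loses to Kwame, Nadia, and Mei → score 1.
Carlos: loses to Kwame, Nadia, Omar, and Mei → score 0.
Mei: beats Nadia, Omar, and Carlos; loses to Kwame → score 3.
Kwame has the best pairwise record.

Kwame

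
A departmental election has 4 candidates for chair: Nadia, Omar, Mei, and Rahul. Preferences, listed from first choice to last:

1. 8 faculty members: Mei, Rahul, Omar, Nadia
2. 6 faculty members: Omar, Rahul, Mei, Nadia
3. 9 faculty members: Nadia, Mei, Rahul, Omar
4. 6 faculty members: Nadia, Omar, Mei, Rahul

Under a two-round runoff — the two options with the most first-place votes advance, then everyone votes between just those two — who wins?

Round 1 first-place votes: Nadia 15, Omar 6, Mei 8, Rahul 0.
Nadia and Mei advance.
Runoff: Nadia is preferred to Mei by 15 voters; Mei by 14.
Nadia wins the runoff.

Nadia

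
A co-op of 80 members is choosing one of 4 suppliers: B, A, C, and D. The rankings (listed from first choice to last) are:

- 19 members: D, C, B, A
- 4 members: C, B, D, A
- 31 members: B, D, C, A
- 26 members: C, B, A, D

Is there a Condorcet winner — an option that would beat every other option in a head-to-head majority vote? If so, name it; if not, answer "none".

Checking pairwise contests:
C beats B 49–31.
B beats A 80–0.
D beats C 50–30.
B beats D 61–19.
Every option loses at least one head-to-head, so there is no Condorcet winner.

none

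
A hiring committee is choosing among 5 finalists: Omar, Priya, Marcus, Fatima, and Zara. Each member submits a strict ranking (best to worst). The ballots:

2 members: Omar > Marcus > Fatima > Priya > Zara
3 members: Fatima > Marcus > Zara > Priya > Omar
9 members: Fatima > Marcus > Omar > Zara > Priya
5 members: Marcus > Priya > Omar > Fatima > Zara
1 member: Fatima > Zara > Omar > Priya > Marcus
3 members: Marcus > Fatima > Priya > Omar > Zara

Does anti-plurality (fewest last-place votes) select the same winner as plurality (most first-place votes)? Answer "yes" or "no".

yes

Anti-plurality — last-place votes: Omar 3, Priya 9, Marcus 1, Fatima 0, Zara 10. Winner: Fatima.
Plurality — first-place votes: Omar 2, Priya 0, Marcus 8, Fatima 13, Zara 0. Winner: Fatima.
The two methods agree.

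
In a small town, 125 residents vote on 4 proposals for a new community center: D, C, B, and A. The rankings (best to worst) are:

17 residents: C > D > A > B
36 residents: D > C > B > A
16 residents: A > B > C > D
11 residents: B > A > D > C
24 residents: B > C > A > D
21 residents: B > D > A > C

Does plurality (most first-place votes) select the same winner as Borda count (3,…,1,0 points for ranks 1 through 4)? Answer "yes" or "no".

Plurality — first-place votes: D 36, C 17, B 56, A 16. Winner: B.
Borda — scores: D 195, C 187, B 236, A 132. Winner: B.
The two methods agree.

yes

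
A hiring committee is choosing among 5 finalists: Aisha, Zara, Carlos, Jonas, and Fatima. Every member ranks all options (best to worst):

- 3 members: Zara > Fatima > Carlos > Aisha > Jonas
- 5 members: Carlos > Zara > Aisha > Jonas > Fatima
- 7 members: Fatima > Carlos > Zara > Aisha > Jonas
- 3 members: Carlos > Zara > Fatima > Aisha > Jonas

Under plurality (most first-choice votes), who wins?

First-place votes: Aisha 0, Zara 3, Carlos 8, Jonas 0, Fatima 7.
Carlos has the most first-place votes.

Carlos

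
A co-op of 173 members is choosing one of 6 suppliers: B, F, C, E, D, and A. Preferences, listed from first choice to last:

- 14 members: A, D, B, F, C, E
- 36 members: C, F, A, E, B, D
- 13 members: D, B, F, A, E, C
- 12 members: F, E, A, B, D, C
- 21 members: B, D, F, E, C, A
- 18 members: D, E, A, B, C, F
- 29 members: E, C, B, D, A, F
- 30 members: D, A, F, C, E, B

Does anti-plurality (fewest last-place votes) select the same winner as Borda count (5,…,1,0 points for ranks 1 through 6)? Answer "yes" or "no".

no

Anti-plurality — last-place votes: B 30, F 47, C 25, E 14, D 36, A 21. Winner: E.
Borda — scores: B 382, F 424, C 409, E 422, D 515, A 443. Winner: D.
The two methods disagree.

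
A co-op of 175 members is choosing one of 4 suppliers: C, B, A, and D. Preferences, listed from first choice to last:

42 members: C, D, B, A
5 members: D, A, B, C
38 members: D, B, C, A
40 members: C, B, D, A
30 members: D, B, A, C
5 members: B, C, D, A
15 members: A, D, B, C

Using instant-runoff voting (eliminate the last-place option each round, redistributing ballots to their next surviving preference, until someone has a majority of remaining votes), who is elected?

D

Round 1: C 82, B 5, A 15, D 73. Eliminate B.
Round 2: C 87, A 15, D 73. Eliminate A.
Round 3: C 87, D 88. D has a majority.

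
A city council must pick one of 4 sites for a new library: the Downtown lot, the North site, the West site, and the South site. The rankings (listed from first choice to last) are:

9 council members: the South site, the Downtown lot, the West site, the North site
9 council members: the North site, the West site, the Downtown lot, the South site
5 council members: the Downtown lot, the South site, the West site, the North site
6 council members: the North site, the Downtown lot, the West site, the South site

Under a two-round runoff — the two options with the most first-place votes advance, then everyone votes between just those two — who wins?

the North site

Round 1 first-place votes: the Downtown lot 5, the North site 15, the West site 0, the South site 9.
the North site and the South site advance.
Runoff: the North site is preferred to the South site by 15 voters; the South site by 14.
the North site wins the runoff.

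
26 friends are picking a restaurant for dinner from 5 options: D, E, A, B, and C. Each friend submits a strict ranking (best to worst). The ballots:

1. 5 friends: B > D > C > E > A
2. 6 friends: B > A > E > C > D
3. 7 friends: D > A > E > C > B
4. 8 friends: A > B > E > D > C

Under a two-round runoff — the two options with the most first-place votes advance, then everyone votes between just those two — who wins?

A

Round 1 first-place votes: D 7, E 0, A 8, B 11, C 0.
B and A advance.
Runoff: B is preferred to A by 11 voters; A by 15.
A wins the runoff.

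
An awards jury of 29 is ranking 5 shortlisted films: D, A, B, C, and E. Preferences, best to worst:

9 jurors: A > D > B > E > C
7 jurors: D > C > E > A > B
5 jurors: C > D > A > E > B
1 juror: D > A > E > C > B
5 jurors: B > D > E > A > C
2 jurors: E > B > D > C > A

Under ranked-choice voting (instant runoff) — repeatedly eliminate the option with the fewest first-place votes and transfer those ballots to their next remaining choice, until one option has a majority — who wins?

D

Round 1: D 8, A 9, B 5, C 5, E 2. Eliminate E.
Round 2: D 8, A 9, B 7, C 5. Eliminate C.
Round 3: D 13, A 9, B 7. Eliminate B.
Round 4: D 20, A 9. D has a majority.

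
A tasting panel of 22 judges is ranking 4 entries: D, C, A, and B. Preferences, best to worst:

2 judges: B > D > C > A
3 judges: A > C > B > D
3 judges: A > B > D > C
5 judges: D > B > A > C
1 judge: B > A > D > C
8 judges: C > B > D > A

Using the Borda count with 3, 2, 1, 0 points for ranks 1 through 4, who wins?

D: 2·2 + 3·0 + 3·1 + 5·3 + 1·1 + 8·1 = 31
C: 2·1 + 3·2 + 3·0 + 5·0 + 1·0 + 8·3 = 32
A: 2·0 + 3·3 + 3·3 + 5·1 + 1·2 + 8·0 = 25
B: 2·3 + 3·1 + 3·2 + 5·2 + 1·3 + 8·2 = 44
B has the highest Borda score (44).

B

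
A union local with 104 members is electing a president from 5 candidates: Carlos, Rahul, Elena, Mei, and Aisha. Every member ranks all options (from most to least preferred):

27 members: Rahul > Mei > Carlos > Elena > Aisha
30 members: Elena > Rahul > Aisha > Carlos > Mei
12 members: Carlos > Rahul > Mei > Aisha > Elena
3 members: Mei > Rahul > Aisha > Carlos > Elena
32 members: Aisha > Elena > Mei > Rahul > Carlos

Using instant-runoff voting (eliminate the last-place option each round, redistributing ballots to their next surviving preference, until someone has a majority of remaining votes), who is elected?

Rahul

Round 1: Carlos 12, Rahul 27, Elena 30, Mei 3, Aisha 32. Eliminate Mei.
Round 2: Carlos 12, Rahul 30, Elena 30, Aisha 32. Eliminate Carlos.
Round 3: Rahul 42, Elena 30, Aisha 32. Eliminate Elena.
Round 4: Rahul 72, Aisha 32. Rahul has a majority.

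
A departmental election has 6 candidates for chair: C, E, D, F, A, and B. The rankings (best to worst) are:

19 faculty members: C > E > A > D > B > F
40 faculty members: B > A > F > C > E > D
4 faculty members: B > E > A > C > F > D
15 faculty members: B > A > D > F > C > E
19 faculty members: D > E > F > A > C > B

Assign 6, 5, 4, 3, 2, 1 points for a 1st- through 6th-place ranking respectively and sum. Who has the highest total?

C: 19·6 + 40·3 + 4·3 + 15·2 + 19·2 = 314
E: 19·5 + 40·2 + 4·5 + 15·1 + 19·5 = 305
D: 19·3 + 40·1 + 4·1 + 15·4 + 19·6 = 275
F: 19·1 + 40·4 + 4·2 + 15·3 + 19·4 = 308
A: 19·4 + 40·5 + 4·4 + 15·5 + 19·3 = 424
B: 19·2 + 40·6 + 4·6 + 15·6 + 19·1 = 411
A has the highest Borda score (424).

A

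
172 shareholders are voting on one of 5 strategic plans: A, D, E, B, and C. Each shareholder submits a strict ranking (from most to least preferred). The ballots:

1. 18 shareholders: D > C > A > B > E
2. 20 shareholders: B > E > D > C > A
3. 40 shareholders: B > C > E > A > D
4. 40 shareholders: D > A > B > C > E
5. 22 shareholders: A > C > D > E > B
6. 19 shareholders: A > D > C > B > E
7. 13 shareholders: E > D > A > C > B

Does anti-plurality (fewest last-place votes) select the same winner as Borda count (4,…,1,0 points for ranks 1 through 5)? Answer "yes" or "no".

Anti-plurality — last-place votes: A 20, D 40, E 77, B 35, C 0. Winner: C.
Borda — scores: A 386, D 412, E 214, B 357, C 351. Winner: D.
The two methods disagree.

no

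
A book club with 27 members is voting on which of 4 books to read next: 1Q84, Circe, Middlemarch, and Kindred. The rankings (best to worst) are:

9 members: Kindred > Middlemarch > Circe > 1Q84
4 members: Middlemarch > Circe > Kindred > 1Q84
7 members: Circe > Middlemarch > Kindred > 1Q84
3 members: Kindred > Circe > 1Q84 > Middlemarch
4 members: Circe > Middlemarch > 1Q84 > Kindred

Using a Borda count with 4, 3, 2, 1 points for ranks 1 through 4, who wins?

1Q84: 9·1 + 4·1 + 7·1 + 3·2 + 4·2 = 34
Circe: 9·2 + 4·3 + 7·4 + 3·3 + 4·4 = 83
Middlemarch: 9·3 + 4·4 + 7·3 + 3·1 + 4·3 = 79
Kindred: 9·4 + 4·2 + 7·2 + 3·4 + 4·1 = 74
Circe has the highest Borda score (83).

Circe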